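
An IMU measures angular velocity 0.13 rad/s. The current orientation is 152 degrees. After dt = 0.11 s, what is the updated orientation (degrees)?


delta_theta = w * dt = 0.13 * 0.11 = 0.0143 rad
= 0.8193 deg
theta_new = 152 + 0.8193 = 152.8193 deg


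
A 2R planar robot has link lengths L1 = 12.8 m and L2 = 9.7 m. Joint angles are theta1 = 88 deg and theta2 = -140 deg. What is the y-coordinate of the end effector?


Convert angles to radians: theta1 = 1.5359, theta2 = -2.4435
y = L1*sin(theta1) + L2*sin(theta1+theta2)
y = 12.7922 + -7.6437
y = 5.1485


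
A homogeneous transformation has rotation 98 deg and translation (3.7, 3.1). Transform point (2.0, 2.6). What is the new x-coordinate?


x' = cos(theta)*px - sin(theta)*py + tx
= -0.1392*2.0 - 0.9903*2.6 + 3.7
= 0.847


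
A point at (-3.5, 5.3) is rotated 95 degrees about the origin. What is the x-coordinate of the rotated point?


x' = x*cos(theta) - y*sin(theta)
cos(95 deg) = -0.0872, sin(95 deg) = 0.9962
x' = -3.5 * -0.0872 - 5.3 * 0.9962
= 0.305 - 5.2798
= -4.9748


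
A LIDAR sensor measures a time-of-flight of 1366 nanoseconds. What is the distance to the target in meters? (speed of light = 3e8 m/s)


tof = 1366 ns = 1.366e-06 s
dist = c * tof / 2
= 3e8 * 1.366e-06 / 2
= 204.9 m


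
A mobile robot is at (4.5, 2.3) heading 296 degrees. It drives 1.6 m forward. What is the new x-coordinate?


x_new = x0 + d*cos(theta)
= 4.5 + 1.6*cos(296)
= 4.5 + 0.7014
= 5.2014


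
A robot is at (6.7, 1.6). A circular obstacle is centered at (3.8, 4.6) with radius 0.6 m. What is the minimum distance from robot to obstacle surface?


center_dist = sqrt((6.7-3.8)^2 + (1.6-4.6)^2)
= sqrt(8.41 + 9.0)
= 4.1725
min_dist = center_dist - radius = 4.1725 - 0.6 = 3.5725 m


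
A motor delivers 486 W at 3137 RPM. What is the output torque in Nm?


omega = 3137 * 2*pi/60 = 328.5059 rad/s
tau = P / omega = 486 / 328.5059
= 1.4794 Nm


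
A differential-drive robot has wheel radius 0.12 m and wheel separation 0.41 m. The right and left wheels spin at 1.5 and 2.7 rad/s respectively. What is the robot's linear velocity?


vR = r*wR = 0.12*1.5 = 0.18 m/s
vL = r*wL = 0.12*2.7 = 0.324 m/s
v = (vR+vL)/2 = 0.252 m/s
omega = (vR-vL)/L = -0.3512 rad/s
linear velocity = 0.252 m/s


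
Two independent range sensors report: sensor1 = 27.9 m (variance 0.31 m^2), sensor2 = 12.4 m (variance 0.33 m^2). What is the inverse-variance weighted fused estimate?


w1 = (1/var1) / (1/var1 + 1/var2)
   = 3.2258 / (3.2258 + 3.0303) = 0.5156
w2 = 1 - w1 = 0.4844
fused = w1*s1 + w2*s2 = 14.3859 + 6.0062
= 20.3922 m


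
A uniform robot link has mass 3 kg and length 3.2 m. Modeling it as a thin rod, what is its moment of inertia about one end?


I = (1/3) * m * L^2
= (1/3) * 3 * 3.2^2
= 0.333333 * 3 * 10.24
= 10.24 kg*m^2


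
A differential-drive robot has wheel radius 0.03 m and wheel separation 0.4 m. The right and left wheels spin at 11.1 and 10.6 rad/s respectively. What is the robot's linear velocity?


vR = r*wR = 0.03*11.1 = 0.333 m/s
vL = r*wL = 0.03*10.6 = 0.318 m/s
v = (vR+vL)/2 = 0.3255 m/s
omega = (vR-vL)/L = 0.0375 rad/s
linear velocity = 0.3255 m/s


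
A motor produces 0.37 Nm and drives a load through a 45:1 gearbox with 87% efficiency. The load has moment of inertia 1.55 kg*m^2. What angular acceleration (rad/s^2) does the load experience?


tau_out = tau_motor * N * eta
= 0.37 * 45 * 0.87 = 14.4855 Nm
alpha = tau_out / I = 14.4855 / 1.55
= 9.3455 rad/s^2


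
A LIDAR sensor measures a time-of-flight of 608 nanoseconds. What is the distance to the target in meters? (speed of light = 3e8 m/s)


tof = 608 ns = 6.08e-07 s
dist = c * tof / 2
= 3e8 * 6.08e-07 / 2
= 91.2 m


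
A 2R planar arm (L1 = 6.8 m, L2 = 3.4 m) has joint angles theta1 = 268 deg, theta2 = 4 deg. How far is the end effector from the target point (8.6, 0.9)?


End effector via forward kinematics:
x = L1*cos(t1) + L2*cos(t1+t2) = -0.1187
y = L1*sin(t1) + L2*sin(t1+t2) = -10.1938
Distance to target:
d = sqrt((8.6 - -0.1187)^2 + (0.9 - -10.1938)^2)
= sqrt(76.015 + 123.0721)
= 14.1098 m


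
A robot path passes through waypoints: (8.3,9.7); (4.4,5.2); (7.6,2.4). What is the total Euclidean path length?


Segment lengths:
  seg1 = sqrt((-3.9)^2 + (-4.5)^2) = 5.9548
  seg2 = sqrt((3.2)^2 + (-2.8)^2) = 4.2521
Total = 10.2069


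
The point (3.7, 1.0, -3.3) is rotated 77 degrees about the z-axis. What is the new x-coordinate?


Rotation about z-axis: x' = x*cos(theta) - y*sin(theta)
= 3.7 * 0.225 - 1.0 * 0.9744
= -0.1421


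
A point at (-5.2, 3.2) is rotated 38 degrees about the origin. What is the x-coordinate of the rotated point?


x' = x*cos(theta) - y*sin(theta)
cos(38 deg) = 0.788, sin(38 deg) = 0.6157
x' = -5.2 * 0.788 - 3.2 * 0.6157
= -4.0977 - 1.9701
= -6.0678


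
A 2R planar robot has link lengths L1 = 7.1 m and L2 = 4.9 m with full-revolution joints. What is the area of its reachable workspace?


r_max = L1 + L2 = 12.0 m
r_min = |L1 - L2| = 2.2 m
Area = pi*(r_max^2 - r_min^2)
= pi*(144.0 - 4.84)
= pi * 139.16
= 437.184 m^2


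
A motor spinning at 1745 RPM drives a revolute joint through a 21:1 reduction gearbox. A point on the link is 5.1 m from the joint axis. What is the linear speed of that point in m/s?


omega_motor = 1745 * 2*pi/60 = 182.736 rad/s
omega_joint = omega_motor / 21 = 8.7017 rad/s
v = omega_joint * r = 8.7017 * 5.1
= 44.3787 m/s


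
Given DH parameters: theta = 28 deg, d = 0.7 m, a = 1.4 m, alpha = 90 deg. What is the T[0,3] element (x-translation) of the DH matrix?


T[0,3] = a * cos(theta)
= 1.4 * cos(28 deg)
= 1.4 * 0.8829
= 1.2361


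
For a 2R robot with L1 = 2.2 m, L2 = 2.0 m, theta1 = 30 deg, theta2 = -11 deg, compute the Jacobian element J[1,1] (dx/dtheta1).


J[1,1] = -L1*sin(t1) - L2*sin(t1+t2)
= -2.2*sin(30) - 2.0*sin(19)
= -1.7511


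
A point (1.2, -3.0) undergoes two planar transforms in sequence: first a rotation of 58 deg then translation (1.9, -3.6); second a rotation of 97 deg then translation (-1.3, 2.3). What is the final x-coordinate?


After transform 1:
x1 = cos(58)*1.2 - sin(58)*-3.0 + 1.9 = 5.08
y1 = sin(58)*1.2 + cos(58)*-3.0 + -3.6 = -4.1721
After transform 2:
x2 = cos(97)*5.08 - sin(97)*-4.1721 + -1.3
= 2.2219


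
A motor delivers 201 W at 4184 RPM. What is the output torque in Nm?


omega = 4184 * 2*pi/60 = 438.1475 rad/s
tau = P / omega = 201 / 438.1475
= 0.4587 Nm


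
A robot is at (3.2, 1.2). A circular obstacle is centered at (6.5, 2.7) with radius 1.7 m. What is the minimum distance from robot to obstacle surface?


center_dist = sqrt((3.2-6.5)^2 + (1.2-2.7)^2)
= sqrt(10.89 + 2.25)
= 3.6249
min_dist = center_dist - radius = 3.6249 - 1.7 = 1.9249 m


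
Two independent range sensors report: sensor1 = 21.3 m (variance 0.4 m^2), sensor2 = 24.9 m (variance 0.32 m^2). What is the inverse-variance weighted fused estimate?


w1 = (1/var1) / (1/var1 + 1/var2)
   = 2.5 / (2.5 + 3.125) = 0.4444
w2 = 1 - w1 = 0.5556
fused = w1*s1 + w2*s2 = 9.4667 + 13.8333
= 23.3 m


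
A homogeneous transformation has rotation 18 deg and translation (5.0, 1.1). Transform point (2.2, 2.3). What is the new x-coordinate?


x' = cos(theta)*px - sin(theta)*py + tx
= 0.9511*2.2 - 0.309*2.3 + 5.0
= 6.3816


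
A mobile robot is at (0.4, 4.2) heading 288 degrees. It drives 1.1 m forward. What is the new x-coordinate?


x_new = x0 + d*cos(theta)
= 0.4 + 1.1*cos(288)
= 0.4 + 0.3399
= 0.7399


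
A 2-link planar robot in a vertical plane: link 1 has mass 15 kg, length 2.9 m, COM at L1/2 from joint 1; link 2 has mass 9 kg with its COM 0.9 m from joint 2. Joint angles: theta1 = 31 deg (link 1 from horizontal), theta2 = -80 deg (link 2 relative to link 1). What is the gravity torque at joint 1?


Horizontal distance from joint 1 to link-1 COM:
  x_c1 = (L1/2)*cos(t1) = 1.45 * 0.8572 = 1.2429 m
Horizontal distance from joint 1 to link-2 COM:
  x_c2 = L1*cos(t1) + Lc2*cos(t1+t2)
       = 2.9*0.8572 + 0.9*0.6561 = 3.0762 m
tau1 = m1*g*x_c1 + m2*g*x_c2
     = 15*9.81*1.2429 + 9*9.81*3.0762
     = 182.8916 + 271.6011
     = 454.4927 Nm


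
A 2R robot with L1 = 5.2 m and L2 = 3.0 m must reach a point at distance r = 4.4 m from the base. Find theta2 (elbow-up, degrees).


cos(theta2) = (r^2 - L1^2 - L2^2) / (2*L1*L2)
cos(theta2) = (19.36 - 27.04 - 9.0) / 31.2
cos(theta2) = -0.534615
theta2 = 122.3178 degrees


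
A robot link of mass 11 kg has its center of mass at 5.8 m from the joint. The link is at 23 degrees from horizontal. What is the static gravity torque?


tau = m*g*L*cos(angle)
= 11 * 9.81 * 5.8 * cos(23 deg)
= 11 * 9.81 * 5.8 * 0.9205
= 576.1237 Nm


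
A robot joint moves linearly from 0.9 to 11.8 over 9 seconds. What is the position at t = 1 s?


s = t/T = 1/9 = 0.1111
p(t) = p0 + (pf-p0)*s
= 0.9 + (11.8 - 0.9) * 0.1111
= 2.1111


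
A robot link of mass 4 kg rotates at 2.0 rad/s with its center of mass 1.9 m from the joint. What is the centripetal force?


F = m * omega^2 * r
= 4 * 2.0^2 * 1.9
= 4 * 4.0 * 1.9
= 30.4 N


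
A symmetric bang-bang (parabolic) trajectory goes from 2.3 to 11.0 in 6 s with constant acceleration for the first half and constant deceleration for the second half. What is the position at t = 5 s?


Symmetric rest-to-rest: each phase covers (pf-p0)/2 in time T/2. 0.5*a*(T/2)^2 = (pf-p0)/2 => a = 4*(pf-p0)/T^2
a = 4*(11.0-2.3)/6^2 = 0.9667
t = 5 is in the deceleration phase (t > T/2).
p = pf - 0.5*a*(T-t)^2 = 11.0 - 0.5*0.9667*1^2
= 10.5167


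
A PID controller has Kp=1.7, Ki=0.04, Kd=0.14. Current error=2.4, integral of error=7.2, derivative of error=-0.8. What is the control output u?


u = Kp*e + Ki*int(e) + Kd*de/dt
= 1.7*2.4 + 0.04*7.2 + 0.14*(-0.8)
= 4.08 + 0.288 + -0.112
= 4.256


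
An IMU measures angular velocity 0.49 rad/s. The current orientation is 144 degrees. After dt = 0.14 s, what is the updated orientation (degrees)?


delta_theta = w * dt = 0.49 * 0.14 = 0.0686 rad
= 3.9305 deg
theta_new = 144 + 3.9305 = 147.9305 deg


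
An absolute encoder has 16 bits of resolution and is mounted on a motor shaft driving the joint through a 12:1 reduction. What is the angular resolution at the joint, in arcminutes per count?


counts = 2^16 = 65536
effective counts at joint = 65536 * 12 = 786432
resolution = 360*60 / 786432
= 0.0275 arcmin/count


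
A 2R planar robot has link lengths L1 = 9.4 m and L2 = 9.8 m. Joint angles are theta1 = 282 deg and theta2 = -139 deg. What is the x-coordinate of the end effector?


Convert angles to radians: theta1 = 4.9218, theta2 = -2.426
x = L1*cos(theta1) + L2*cos(theta1+theta2)
x = 1.9544 + -7.8266
x = -5.8723


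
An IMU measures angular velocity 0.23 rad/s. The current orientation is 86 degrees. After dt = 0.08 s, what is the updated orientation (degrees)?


delta_theta = w * dt = 0.23 * 0.08 = 0.0184 rad
= 1.0542 deg
theta_new = 86 + 1.0542 = 87.0542 deg


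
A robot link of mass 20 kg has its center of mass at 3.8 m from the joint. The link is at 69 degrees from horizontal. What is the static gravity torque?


tau = m*g*L*cos(angle)
= 20 * 9.81 * 3.8 * cos(69 deg)
= 20 * 9.81 * 3.8 * 0.3584
= 267.1848 Nm


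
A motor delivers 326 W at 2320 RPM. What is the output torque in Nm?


omega = 2320 * 2*pi/60 = 242.9498 rad/s
tau = P / omega = 326 / 242.9498
= 1.3418 Nm


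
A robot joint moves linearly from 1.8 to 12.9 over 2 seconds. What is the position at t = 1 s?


s = t/T = 1/2 = 0.5
p(t) = p0 + (pf-p0)*s
= 1.8 + (12.9 - 1.8) * 0.5
= 7.35


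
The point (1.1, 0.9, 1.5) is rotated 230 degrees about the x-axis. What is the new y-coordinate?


Rotation about x-axis: y' = y*cos(theta) - z*sin(theta)
= 0.9 * -0.6428 - 1.5 * -0.766
= 0.5706


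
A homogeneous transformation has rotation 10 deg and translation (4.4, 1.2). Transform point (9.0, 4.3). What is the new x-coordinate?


x' = cos(theta)*px - sin(theta)*py + tx
= 0.9848*9.0 - 0.1736*4.3 + 4.4
= 12.5166


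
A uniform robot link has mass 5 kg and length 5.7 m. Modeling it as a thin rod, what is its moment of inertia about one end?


I = (1/3) * m * L^2
= (1/3) * 5 * 5.7^2
= 0.333333 * 5 * 32.49
= 54.15 kg*m^2


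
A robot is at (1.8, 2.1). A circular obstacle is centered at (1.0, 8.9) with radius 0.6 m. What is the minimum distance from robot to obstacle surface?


center_dist = sqrt((1.8-1.0)^2 + (2.1-8.9)^2)
= sqrt(0.64 + 46.24)
= 6.8469
min_dist = center_dist - radius = 6.8469 - 0.6 = 6.2469 m


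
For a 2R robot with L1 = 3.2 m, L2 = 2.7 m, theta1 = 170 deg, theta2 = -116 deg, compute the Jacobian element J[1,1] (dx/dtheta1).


J[1,1] = -L1*sin(t1) - L2*sin(t1+t2)
= -3.2*sin(170) - 2.7*sin(54)
= -2.74


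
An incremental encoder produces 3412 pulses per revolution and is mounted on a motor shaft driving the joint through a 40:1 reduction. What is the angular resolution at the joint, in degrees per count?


counts per rev = 3412
effective counts at joint = 3412 * 40 = 136480
resolution = 360 / 136480
= 0.0026 deg/count


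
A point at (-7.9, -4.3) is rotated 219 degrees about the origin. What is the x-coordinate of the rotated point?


x' = x*cos(theta) - y*sin(theta)
cos(219 deg) = -0.7771, sin(219 deg) = -0.6293
x' = -7.9 * -0.7771 - -4.3 * -0.6293
= 6.1395 - 2.7061
= 3.4334


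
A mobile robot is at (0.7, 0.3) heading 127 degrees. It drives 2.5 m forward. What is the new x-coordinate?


x_new = x0 + d*cos(theta)
= 0.7 + 2.5*cos(127)
= 0.7 + -1.5045
= -0.8045


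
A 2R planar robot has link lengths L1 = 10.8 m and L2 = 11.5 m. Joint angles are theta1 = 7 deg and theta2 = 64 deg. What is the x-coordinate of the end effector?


Convert angles to radians: theta1 = 0.1222, theta2 = 1.117
x = L1*cos(theta1) + L2*cos(theta1+theta2)
x = 10.7195 + 3.744
x = 14.4635


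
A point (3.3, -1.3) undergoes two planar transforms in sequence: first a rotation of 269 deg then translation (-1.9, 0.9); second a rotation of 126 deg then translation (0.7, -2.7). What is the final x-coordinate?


After transform 1:
x1 = cos(269)*3.3 - sin(269)*-1.3 + -1.9 = -3.2574
y1 = sin(269)*3.3 + cos(269)*-1.3 + 0.9 = -2.3768
After transform 2:
x2 = cos(126)*-3.2574 - sin(126)*-2.3768 + 0.7
= 4.5375


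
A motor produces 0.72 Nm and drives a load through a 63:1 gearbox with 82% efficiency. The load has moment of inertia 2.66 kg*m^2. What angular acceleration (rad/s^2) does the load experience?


tau_out = tau_motor * N * eta
= 0.72 * 63 * 0.82 = 37.1952 Nm
alpha = tau_out / I = 37.1952 / 2.66
= 13.9832 rad/s^2


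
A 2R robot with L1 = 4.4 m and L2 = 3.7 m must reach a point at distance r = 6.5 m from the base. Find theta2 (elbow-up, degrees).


cos(theta2) = (r^2 - L1^2 - L2^2) / (2*L1*L2)
cos(theta2) = (42.25 - 19.36 - 13.69) / 32.56
cos(theta2) = 0.282555
theta2 = 73.5872 degrees


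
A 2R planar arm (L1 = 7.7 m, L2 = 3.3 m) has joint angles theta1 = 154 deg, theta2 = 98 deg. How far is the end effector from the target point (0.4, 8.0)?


End effector via forward kinematics:
x = L1*cos(t1) + L2*cos(t1+t2) = -7.9405
y = L1*sin(t1) + L2*sin(t1+t2) = 0.237
Distance to target:
d = sqrt((0.4 - -7.9405)^2 + (8.0 - 0.237)^2)
= sqrt(69.5634 + 60.2646)
= 11.3942 m


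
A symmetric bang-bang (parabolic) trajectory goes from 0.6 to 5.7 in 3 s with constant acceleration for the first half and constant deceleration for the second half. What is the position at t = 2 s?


Symmetric rest-to-rest: each phase covers (pf-p0)/2 in time T/2. 0.5*a*(T/2)^2 = (pf-p0)/2 => a = 4*(pf-p0)/T^2
a = 4*(5.7-0.6)/3^2 = 2.2667
t = 2 is in the deceleration phase (t > T/2).
p = pf - 0.5*a*(T-t)^2 = 5.7 - 0.5*2.2667*1^2
= 4.5667


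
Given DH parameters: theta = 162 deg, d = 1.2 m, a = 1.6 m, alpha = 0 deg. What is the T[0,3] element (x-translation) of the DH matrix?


T[0,3] = a * cos(theta)
= 1.6 * cos(162 deg)
= 1.6 * -0.9511
= -1.5217


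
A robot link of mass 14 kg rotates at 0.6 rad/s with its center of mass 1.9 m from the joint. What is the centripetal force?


F = m * omega^2 * r
= 14 * 0.6^2 * 1.9
= 14 * 0.36 * 1.9
= 9.576 N


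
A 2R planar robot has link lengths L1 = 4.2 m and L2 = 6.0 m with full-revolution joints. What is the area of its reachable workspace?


r_max = L1 + L2 = 10.2 m
r_min = |L1 - L2| = 1.8 m
Area = pi*(r_max^2 - r_min^2)
= pi*(104.04 - 3.24)
= pi * 100.8
= 316.6725 m^2


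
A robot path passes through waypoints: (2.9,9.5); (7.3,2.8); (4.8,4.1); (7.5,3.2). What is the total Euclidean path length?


Segment lengths:
  seg1 = sqrt((4.4)^2 + (-6.7)^2) = 8.0156
  seg2 = sqrt((-2.5)^2 + (1.3)^2) = 2.8178
  seg3 = sqrt((2.7)^2 + (-0.9)^2) = 2.846
Total = 13.6795


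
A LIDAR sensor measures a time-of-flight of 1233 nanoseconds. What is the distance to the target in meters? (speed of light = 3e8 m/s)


tof = 1233 ns = 1.233e-06 s
dist = c * tof / 2
= 3e8 * 1.233e-06 / 2
= 184.95 m


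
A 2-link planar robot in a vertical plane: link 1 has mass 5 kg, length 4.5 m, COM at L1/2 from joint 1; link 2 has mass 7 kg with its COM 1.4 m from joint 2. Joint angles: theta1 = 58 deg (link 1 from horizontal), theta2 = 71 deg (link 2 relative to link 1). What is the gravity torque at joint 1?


Horizontal distance from joint 1 to link-1 COM:
  x_c1 = (L1/2)*cos(t1) = 2.25 * 0.5299 = 1.1923 m
Horizontal distance from joint 1 to link-2 COM:
  x_c2 = L1*cos(t1) + Lc2*cos(t1+t2)
       = 4.5*0.5299 + 1.4*-0.6293 = 1.5036 m
tau1 = m1*g*x_c1 + m2*g*x_c2
     = 5*9.81*1.1923 + 7*9.81*1.5036
     = 58.4832 + 103.2514
     = 161.7346 Nm


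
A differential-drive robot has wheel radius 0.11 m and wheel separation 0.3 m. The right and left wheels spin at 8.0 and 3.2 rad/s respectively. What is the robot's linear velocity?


vR = r*wR = 0.11*8.0 = 0.88 m/s
vL = r*wL = 0.11*3.2 = 0.352 m/s
v = (vR+vL)/2 = 0.616 m/s
omega = (vR-vL)/L = 1.76 rad/s
linear velocity = 0.616 m/s


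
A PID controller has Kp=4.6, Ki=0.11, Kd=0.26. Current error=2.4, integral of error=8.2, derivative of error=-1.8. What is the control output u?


u = Kp*e + Ki*int(e) + Kd*de/dt
= 4.6*2.4 + 0.11*8.2 + 0.26*(-1.8)
= 11.04 + 0.902 + -0.468
= 11.474


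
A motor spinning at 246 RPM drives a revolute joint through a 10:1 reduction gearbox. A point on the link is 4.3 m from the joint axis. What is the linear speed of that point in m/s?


omega_motor = 246 * 2*pi/60 = 25.7611 rad/s
omega_joint = omega_motor / 10 = 2.5761 rad/s
v = omega_joint * r = 2.5761 * 4.3
= 11.0773 m/s


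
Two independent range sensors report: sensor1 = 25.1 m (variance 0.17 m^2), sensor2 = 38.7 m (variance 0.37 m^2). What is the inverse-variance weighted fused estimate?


w1 = (1/var1) / (1/var1 + 1/var2)
   = 5.8824 / (5.8824 + 2.7027) = 0.6852
w2 = 1 - w1 = 0.3148
fused = w1*s1 + w2*s2 = 17.1981 + 12.1833
= 29.3815 m


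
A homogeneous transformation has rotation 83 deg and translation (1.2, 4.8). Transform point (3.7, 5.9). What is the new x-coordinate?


x' = cos(theta)*px - sin(theta)*py + tx
= 0.1219*3.7 - 0.9925*5.9 + 1.2
= -4.2051


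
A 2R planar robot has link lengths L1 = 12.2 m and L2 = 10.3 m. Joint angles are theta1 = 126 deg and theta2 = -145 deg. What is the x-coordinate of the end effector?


Convert angles to radians: theta1 = 2.1991, theta2 = -2.5307
x = L1*cos(theta1) + L2*cos(theta1+theta2)
x = -7.171 + 9.7388
x = 2.5679


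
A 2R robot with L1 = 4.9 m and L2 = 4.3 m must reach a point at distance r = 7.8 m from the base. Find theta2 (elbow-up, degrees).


cos(theta2) = (r^2 - L1^2 - L2^2) / (2*L1*L2)
cos(theta2) = (60.84 - 24.01 - 18.49) / 42.14
cos(theta2) = 0.435216
theta2 = 64.201 degrees


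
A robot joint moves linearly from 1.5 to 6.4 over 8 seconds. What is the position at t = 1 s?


s = t/T = 1/8 = 0.125
p(t) = p0 + (pf-p0)*s
= 1.5 + (6.4 - 1.5) * 0.125
= 2.1125


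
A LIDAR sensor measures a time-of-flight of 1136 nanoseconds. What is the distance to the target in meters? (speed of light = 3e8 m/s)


tof = 1136 ns = 1.136e-06 s
dist = c * tof / 2
= 3e8 * 1.136e-06 / 2
= 170.4 m


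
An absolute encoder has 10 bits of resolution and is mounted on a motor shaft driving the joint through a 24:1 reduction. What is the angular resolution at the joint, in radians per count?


counts = 2^10 = 1024
effective counts at joint = 1024 * 24 = 24576
resolution = 2*pi / 24576
= 2.5566e-04 rad/count


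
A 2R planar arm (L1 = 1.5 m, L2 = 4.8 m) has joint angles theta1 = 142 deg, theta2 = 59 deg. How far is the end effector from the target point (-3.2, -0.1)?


End effector via forward kinematics:
x = L1*cos(t1) + L2*cos(t1+t2) = -5.6632
y = L1*sin(t1) + L2*sin(t1+t2) = -0.7967
Distance to target:
d = sqrt((-3.2 - -5.6632)^2 + (-0.1 - -0.7967)^2)
= sqrt(6.0674 + 0.4854)
= 2.5598 m


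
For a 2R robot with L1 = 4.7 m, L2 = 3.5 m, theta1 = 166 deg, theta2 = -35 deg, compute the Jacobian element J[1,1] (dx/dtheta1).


J[1,1] = -L1*sin(t1) - L2*sin(t1+t2)
= -4.7*sin(166) - 3.5*sin(131)
= -3.7785


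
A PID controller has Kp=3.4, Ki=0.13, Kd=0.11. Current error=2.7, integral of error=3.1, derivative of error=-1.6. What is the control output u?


u = Kp*e + Ki*int(e) + Kd*de/dt
= 3.4*2.7 + 0.13*3.1 + 0.11*(-1.6)
= 9.18 + 0.403 + -0.176
= 9.407


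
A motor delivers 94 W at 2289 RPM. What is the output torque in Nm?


omega = 2289 * 2*pi/60 = 239.7035 rad/s
tau = P / omega = 94 / 239.7035
= 0.3922 Nm


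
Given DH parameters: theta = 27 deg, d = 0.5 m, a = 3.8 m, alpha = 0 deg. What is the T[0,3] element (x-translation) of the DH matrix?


T[0,3] = a * cos(theta)
= 3.8 * cos(27 deg)
= 3.8 * 0.891
= 3.3858


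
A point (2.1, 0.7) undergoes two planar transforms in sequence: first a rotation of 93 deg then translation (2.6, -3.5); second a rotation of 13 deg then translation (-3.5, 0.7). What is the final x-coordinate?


After transform 1:
x1 = cos(93)*2.1 - sin(93)*0.7 + 2.6 = 1.7911
y1 = sin(93)*2.1 + cos(93)*0.7 + -3.5 = -1.4395
After transform 2:
x2 = cos(13)*1.7911 - sin(13)*-1.4395 + -3.5
= -1.431


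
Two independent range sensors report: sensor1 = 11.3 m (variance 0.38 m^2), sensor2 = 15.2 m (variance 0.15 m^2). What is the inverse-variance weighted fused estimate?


w1 = (1/var1) / (1/var1 + 1/var2)
   = 2.6316 / (2.6316 + 6.6667) = 0.283
w2 = 1 - w1 = 0.717
fused = w1*s1 + w2*s2 = 3.1981 + 10.8981
= 14.0962 m


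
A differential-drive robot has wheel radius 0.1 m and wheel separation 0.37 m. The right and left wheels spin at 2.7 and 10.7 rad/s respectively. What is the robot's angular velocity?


vR = r*wR = 0.1*2.7 = 0.27 m/s
vL = r*wL = 0.1*10.7 = 1.07 m/s
v = (vR+vL)/2 = 0.67 m/s
omega = (vR-vL)/L = -2.1622 rad/s
angular velocity = -2.1622 rad/s


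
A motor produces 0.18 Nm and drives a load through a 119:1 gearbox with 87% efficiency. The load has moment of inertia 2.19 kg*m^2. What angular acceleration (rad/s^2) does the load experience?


tau_out = tau_motor * N * eta
= 0.18 * 119 * 0.87 = 18.6354 Nm
alpha = tau_out / I = 18.6354 / 2.19
= 8.5093 rad/s^2


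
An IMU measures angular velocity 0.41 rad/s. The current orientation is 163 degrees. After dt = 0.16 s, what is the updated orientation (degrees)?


delta_theta = w * dt = 0.41 * 0.16 = 0.0656 rad
= 3.7586 deg
theta_new = 163 + 3.7586 = 166.7586 deg


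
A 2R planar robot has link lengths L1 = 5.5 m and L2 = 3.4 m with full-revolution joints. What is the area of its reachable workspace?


r_max = L1 + L2 = 8.9 m
r_min = |L1 - L2| = 2.1 m
Area = pi*(r_max^2 - r_min^2)
= pi*(79.21 - 4.41)
= pi * 74.8
= 234.9911 m^2


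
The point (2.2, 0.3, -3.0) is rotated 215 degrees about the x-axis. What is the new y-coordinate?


Rotation about x-axis: y' = y*cos(theta) - z*sin(theta)
= 0.3 * -0.8192 - -3.0 * -0.5736
= -1.9665


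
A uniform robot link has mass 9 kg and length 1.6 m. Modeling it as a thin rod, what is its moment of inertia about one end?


I = (1/3) * m * L^2
= (1/3) * 9 * 1.6^2
= 0.333333 * 9 * 2.56
= 7.68 kg*m^2


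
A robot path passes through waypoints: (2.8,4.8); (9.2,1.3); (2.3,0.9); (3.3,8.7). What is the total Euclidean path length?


Segment lengths:
  seg1 = sqrt((6.4)^2 + (-3.5)^2) = 7.2945
  seg2 = sqrt((-6.9)^2 + (-0.4)^2) = 6.9116
  seg3 = sqrt((1.0)^2 + (7.8)^2) = 7.8638
Total = 22.0699


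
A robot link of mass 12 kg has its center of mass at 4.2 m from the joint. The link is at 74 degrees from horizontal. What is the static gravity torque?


tau = m*g*L*cos(angle)
= 12 * 9.81 * 4.2 * cos(74 deg)
= 12 * 9.81 * 4.2 * 0.2756
= 136.2817 Nm


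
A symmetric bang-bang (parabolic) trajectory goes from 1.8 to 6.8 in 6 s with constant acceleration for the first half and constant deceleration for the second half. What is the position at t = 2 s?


Symmetric rest-to-rest: each phase covers (pf-p0)/2 in time T/2. 0.5*a*(T/2)^2 = (pf-p0)/2 => a = 4*(pf-p0)/T^2
a = 4*(6.8-1.8)/6^2 = 0.5556
t = 2 is in the acceleration phase (t <= T/2).
p = p0 + 0.5*a*t^2 = 1.8 + 0.5*0.5556*2^2
= 2.9111


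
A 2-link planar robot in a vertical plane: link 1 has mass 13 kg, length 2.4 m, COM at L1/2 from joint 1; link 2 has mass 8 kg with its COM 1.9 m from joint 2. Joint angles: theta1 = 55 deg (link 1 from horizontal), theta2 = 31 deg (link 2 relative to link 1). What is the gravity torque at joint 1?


Horizontal distance from joint 1 to link-1 COM:
  x_c1 = (L1/2)*cos(t1) = 1.2 * 0.5736 = 0.6883 m
Horizontal distance from joint 1 to link-2 COM:
  x_c2 = L1*cos(t1) + Lc2*cos(t1+t2)
       = 2.4*0.5736 + 1.9*0.0698 = 1.5091 m
tau1 = m1*g*x_c1 + m2*g*x_c2
     = 13*9.81*0.6883 + 8*9.81*1.5091
     = 87.7778 + 118.4358
     = 206.2136 Nm


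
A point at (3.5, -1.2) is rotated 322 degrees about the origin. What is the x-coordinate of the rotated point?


x' = x*cos(theta) - y*sin(theta)
cos(322 deg) = 0.788, sin(322 deg) = -0.6157
x' = 3.5 * 0.788 - -1.2 * -0.6157
= 2.758 - 0.7388
= 2.0192


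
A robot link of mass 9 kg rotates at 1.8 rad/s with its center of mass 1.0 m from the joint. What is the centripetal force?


F = m * omega^2 * r
= 9 * 1.8^2 * 1.0
= 9 * 3.24 * 1.0
= 29.16 N


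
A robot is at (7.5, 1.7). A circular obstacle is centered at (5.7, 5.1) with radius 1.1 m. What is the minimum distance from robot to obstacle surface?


center_dist = sqrt((7.5-5.7)^2 + (1.7-5.1)^2)
= sqrt(3.24 + 11.56)
= 3.8471
min_dist = center_dist - radius = 3.8471 - 1.1 = 2.7471 m


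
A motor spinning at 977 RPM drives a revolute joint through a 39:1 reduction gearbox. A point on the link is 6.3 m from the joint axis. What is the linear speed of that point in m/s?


omega_motor = 977 * 2*pi/60 = 102.3112 rad/s
omega_joint = omega_motor / 39 = 2.6234 rad/s
v = omega_joint * r = 2.6234 * 6.3
= 16.5272 m/s


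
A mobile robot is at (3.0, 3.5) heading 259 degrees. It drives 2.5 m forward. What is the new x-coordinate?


x_new = x0 + d*cos(theta)
= 3.0 + 2.5*cos(259)
= 3.0 + -0.477
= 2.523


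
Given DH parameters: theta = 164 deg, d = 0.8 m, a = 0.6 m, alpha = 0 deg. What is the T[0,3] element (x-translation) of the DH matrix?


T[0,3] = a * cos(theta)
= 0.6 * cos(164 deg)
= 0.6 * -0.9613
= -0.5768


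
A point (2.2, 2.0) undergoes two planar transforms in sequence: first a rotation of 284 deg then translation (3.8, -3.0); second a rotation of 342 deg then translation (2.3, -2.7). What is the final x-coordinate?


After transform 1:
x1 = cos(284)*2.2 - sin(284)*2.0 + 3.8 = 6.2728
y1 = sin(284)*2.2 + cos(284)*2.0 + -3.0 = -4.6508
After transform 2:
x2 = cos(342)*6.2728 - sin(342)*-4.6508 + 2.3
= 6.8286


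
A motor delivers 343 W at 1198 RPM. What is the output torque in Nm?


omega = 1198 * 2*pi/60 = 125.4543 rad/s
tau = P / omega = 343 / 125.4543
= 2.7341 Nm


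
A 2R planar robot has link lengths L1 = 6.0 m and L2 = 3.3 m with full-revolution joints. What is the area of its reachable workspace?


r_max = L1 + L2 = 9.3 m
r_min = |L1 - L2| = 2.7 m
Area = pi*(r_max^2 - r_min^2)
= pi*(86.49 - 7.29)
= pi * 79.2
= 248.8141 m^2


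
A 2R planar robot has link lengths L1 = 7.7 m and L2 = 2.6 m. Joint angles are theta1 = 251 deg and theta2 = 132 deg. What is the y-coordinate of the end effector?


Convert angles to radians: theta1 = 4.3808, theta2 = 2.3038
y = L1*sin(theta1) + L2*sin(theta1+theta2)
y = -7.2805 + 1.0159
y = -6.2646


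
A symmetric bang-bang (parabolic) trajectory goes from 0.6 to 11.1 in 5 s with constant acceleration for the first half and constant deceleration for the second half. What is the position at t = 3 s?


Symmetric rest-to-rest: each phase covers (pf-p0)/2 in time T/2. 0.5*a*(T/2)^2 = (pf-p0)/2 => a = 4*(pf-p0)/T^2
a = 4*(11.1-0.6)/5^2 = 1.68
t = 3 is in the deceleration phase (t > T/2).
p = pf - 0.5*a*(T-t)^2 = 11.1 - 0.5*1.68*2^2
= 7.74


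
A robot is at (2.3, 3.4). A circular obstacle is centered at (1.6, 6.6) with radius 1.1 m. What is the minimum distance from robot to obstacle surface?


center_dist = sqrt((2.3-1.6)^2 + (3.4-6.6)^2)
= sqrt(0.49 + 10.24)
= 3.2757
min_dist = center_dist - radius = 3.2757 - 1.1 = 2.1757 m


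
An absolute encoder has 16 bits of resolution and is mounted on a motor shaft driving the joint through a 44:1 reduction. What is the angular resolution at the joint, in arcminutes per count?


counts = 2^16 = 65536
effective counts at joint = 65536 * 44 = 2883584
resolution = 360*60 / 2883584
= 0.0075 arcmin/count


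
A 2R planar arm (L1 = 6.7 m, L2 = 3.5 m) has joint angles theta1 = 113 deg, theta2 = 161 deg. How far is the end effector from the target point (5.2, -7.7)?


End effector via forward kinematics:
x = L1*cos(t1) + L2*cos(t1+t2) = -2.3738
y = L1*sin(t1) + L2*sin(t1+t2) = 2.6759
Distance to target:
d = sqrt((5.2 - -2.3738)^2 + (-7.7 - 2.6759)^2)
= sqrt(57.3617 + 107.6595)
= 12.8461 m


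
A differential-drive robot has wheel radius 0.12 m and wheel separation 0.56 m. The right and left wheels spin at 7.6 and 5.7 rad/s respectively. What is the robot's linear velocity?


vR = r*wR = 0.12*7.6 = 0.912 m/s
vL = r*wL = 0.12*5.7 = 0.684 m/s
v = (vR+vL)/2 = 0.798 m/s
omega = (vR-vL)/L = 0.4071 rad/s
linear velocity = 0.798 m/s


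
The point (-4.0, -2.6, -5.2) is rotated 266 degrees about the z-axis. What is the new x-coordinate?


Rotation about z-axis: x' = x*cos(theta) - y*sin(theta)
= -4.0 * -0.0698 - -2.6 * -0.9976
= -2.3146


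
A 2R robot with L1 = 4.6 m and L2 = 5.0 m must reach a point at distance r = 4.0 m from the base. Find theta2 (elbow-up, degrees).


cos(theta2) = (r^2 - L1^2 - L2^2) / (2*L1*L2)
cos(theta2) = (16.0 - 21.16 - 25.0) / 46.0
cos(theta2) = -0.655652
theta2 = 130.9691 degrees


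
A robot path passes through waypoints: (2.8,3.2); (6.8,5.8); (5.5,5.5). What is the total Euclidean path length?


Segment lengths:
  seg1 = sqrt((4.0)^2 + (2.6)^2) = 4.7707
  seg2 = sqrt((-1.3)^2 + (-0.3)^2) = 1.3342
Total = 6.1049


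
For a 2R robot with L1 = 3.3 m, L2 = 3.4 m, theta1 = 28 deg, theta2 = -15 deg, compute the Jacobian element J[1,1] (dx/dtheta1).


J[1,1] = -L1*sin(t1) - L2*sin(t1+t2)
= -3.3*sin(28) - 3.4*sin(13)
= -2.3141


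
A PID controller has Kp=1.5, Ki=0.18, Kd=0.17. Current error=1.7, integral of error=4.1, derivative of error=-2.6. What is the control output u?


u = Kp*e + Ki*int(e) + Kd*de/dt
= 1.5*1.7 + 0.18*4.1 + 0.17*(-2.6)
= 2.55 + 0.738 + -0.442
= 2.846


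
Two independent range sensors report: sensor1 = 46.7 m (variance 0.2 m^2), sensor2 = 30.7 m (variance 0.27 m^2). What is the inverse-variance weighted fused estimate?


w1 = (1/var1) / (1/var1 + 1/var2)
   = 5.0 / (5.0 + 3.7037) = 0.5745
w2 = 1 - w1 = 0.4255
fused = w1*s1 + w2*s2 = 26.8277 + 13.0638
= 39.8915 m


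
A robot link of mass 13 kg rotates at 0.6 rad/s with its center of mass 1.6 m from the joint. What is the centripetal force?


F = m * omega^2 * r
= 13 * 0.6^2 * 1.6
= 13 * 0.36 * 1.6
= 7.488 N


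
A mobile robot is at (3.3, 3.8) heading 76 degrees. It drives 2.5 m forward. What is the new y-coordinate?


y_new = y0 + d*sin(theta)
= 3.8 + 2.5*sin(76)
= 3.8 + 2.4257
= 6.2257


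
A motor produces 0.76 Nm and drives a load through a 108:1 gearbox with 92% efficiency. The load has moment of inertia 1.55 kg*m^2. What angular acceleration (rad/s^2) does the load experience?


tau_out = tau_motor * N * eta
= 0.76 * 108 * 0.92 = 75.5136 Nm
alpha = tau_out / I = 75.5136 / 1.55
= 48.7185 rad/s^2


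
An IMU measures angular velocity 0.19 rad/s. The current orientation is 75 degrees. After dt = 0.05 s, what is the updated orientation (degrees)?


delta_theta = w * dt = 0.19 * 0.05 = 0.0095 rad
= 0.5443 deg
theta_new = 75 + 0.5443 = 75.5443 deg


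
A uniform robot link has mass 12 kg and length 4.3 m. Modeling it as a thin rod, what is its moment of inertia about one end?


I = (1/3) * m * L^2
= (1/3) * 12 * 4.3^2
= 0.333333 * 12 * 18.49
= 73.96 kg*m^2


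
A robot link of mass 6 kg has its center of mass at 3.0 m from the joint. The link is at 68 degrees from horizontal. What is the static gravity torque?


tau = m*g*L*cos(angle)
= 6 * 9.81 * 3.0 * cos(68 deg)
= 6 * 9.81 * 3.0 * 0.3746
= 66.148 Nm


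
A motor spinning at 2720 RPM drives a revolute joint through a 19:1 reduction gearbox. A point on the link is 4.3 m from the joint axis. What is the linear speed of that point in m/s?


omega_motor = 2720 * 2*pi/60 = 284.8377 rad/s
omega_joint = omega_motor / 19 = 14.9915 rad/s
v = omega_joint * r = 14.9915 * 4.3
= 64.4633 m/s


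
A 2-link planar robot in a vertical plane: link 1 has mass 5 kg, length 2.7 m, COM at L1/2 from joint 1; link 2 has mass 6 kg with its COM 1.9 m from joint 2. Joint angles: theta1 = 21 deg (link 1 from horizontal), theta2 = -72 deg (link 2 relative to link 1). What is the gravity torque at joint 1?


Horizontal distance from joint 1 to link-1 COM:
  x_c1 = (L1/2)*cos(t1) = 1.35 * 0.9336 = 1.2603 m
Horizontal distance from joint 1 to link-2 COM:
  x_c2 = L1*cos(t1) + Lc2*cos(t1+t2)
       = 2.7*0.9336 + 1.9*0.6293 = 3.7164 m
tau1 = m1*g*x_c1 + m2*g*x_c2
     = 5*9.81*1.2603 + 6*9.81*3.7164
     = 61.8194 + 218.7459
     = 280.5652 Nm


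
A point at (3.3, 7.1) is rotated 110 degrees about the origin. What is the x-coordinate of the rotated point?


x' = x*cos(theta) - y*sin(theta)
cos(110 deg) = -0.342, sin(110 deg) = 0.9397
x' = 3.3 * -0.342 - 7.1 * 0.9397
= -1.1287 - 6.6718
= -7.8005


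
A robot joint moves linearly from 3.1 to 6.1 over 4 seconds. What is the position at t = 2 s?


s = t/T = 2/4 = 0.5
p(t) = p0 + (pf-p0)*s
= 3.1 + (6.1 - 3.1) * 0.5
= 4.6


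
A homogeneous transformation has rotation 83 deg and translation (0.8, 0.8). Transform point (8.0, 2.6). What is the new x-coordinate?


x' = cos(theta)*px - sin(theta)*py + tx
= 0.1219*8.0 - 0.9925*2.6 + 0.8
= -0.8057


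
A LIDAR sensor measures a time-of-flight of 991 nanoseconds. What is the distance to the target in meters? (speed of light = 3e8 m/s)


tof = 991 ns = 9.91e-07 s
dist = c * tof / 2
= 3e8 * 9.91e-07 / 2
= 148.65 m


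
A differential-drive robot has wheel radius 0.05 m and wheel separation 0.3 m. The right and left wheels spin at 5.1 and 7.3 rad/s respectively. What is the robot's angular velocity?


vR = r*wR = 0.05*5.1 = 0.255 m/s
vL = r*wL = 0.05*7.3 = 0.365 m/s
v = (vR+vL)/2 = 0.31 m/s
omega = (vR-vL)/L = -0.3667 rad/s
angular velocity = -0.3667 rad/s


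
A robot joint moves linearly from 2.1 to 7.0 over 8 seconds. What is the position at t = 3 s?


s = t/T = 3/8 = 0.375
p(t) = p0 + (pf-p0)*s
= 2.1 + (7.0 - 2.1) * 0.375
= 3.9375


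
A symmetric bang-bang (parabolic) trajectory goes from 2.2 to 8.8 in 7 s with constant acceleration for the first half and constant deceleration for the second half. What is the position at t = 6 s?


Symmetric rest-to-rest: each phase covers (pf-p0)/2 in time T/2. 0.5*a*(T/2)^2 = (pf-p0)/2 => a = 4*(pf-p0)/T^2
a = 4*(8.8-2.2)/7^2 = 0.5388
t = 6 is in the deceleration phase (t > T/2).
p = pf - 0.5*a*(T-t)^2 = 8.8 - 0.5*0.5388*1^2
= 8.5306


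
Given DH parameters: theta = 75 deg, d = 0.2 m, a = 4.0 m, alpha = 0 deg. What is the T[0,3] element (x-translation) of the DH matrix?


T[0,3] = a * cos(theta)
= 4.0 * cos(75 deg)
= 4.0 * 0.2588
= 1.0353


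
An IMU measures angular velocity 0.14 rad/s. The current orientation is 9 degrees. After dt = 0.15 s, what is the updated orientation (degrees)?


delta_theta = w * dt = 0.14 * 0.15 = 0.021 rad
= 1.2032 deg
theta_new = 9 + 1.2032 = 10.2032 deg


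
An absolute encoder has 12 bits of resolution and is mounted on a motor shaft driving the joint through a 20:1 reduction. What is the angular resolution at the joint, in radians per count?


counts = 2^12 = 4096
effective counts at joint = 4096 * 20 = 81920
resolution = 2*pi / 81920
= 7.6699e-05 rad/count


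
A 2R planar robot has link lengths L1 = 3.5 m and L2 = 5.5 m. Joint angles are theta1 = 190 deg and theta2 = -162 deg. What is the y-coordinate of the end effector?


Convert angles to radians: theta1 = 3.3161, theta2 = -2.8274
y = L1*sin(theta1) + L2*sin(theta1+theta2)
y = -0.6078 + 2.5821
y = 1.9743


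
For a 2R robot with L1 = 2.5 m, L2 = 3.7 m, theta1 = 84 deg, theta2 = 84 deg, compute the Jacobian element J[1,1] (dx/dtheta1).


J[1,1] = -L1*sin(t1) - L2*sin(t1+t2)
= -2.5*sin(84) - 3.7*sin(168)
= -3.2556


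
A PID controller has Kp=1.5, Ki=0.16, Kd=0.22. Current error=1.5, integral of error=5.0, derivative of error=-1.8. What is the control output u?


u = Kp*e + Ki*int(e) + Kd*de/dt
= 1.5*1.5 + 0.16*5.0 + 0.22*(-1.8)
= 2.25 + 0.8 + -0.396
= 2.654


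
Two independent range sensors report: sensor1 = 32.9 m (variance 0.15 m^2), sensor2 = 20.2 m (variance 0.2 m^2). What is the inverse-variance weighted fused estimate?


w1 = (1/var1) / (1/var1 + 1/var2)
   = 6.6667 / (6.6667 + 5.0) = 0.5714
w2 = 1 - w1 = 0.4286
fused = w1*s1 + w2*s2 = 18.8 + 8.6571
= 27.4571 m


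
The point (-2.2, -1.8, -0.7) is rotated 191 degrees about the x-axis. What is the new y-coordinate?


Rotation about x-axis: y' = y*cos(theta) - z*sin(theta)
= -1.8 * -0.9816 - -0.7 * -0.1908
= 1.6334


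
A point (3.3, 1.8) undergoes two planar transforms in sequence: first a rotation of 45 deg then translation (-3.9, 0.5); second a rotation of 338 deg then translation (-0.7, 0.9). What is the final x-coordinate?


After transform 1:
x1 = cos(45)*3.3 - sin(45)*1.8 + -3.9 = -2.8393
y1 = sin(45)*3.3 + cos(45)*1.8 + 0.5 = 4.1062
After transform 2:
x2 = cos(338)*-2.8393 - sin(338)*4.1062 + -0.7
= -1.7944


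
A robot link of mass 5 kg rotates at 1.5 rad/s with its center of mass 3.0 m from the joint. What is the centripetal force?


F = m * omega^2 * r
= 5 * 1.5^2 * 3.0
= 5 * 2.25 * 3.0
= 33.75 N


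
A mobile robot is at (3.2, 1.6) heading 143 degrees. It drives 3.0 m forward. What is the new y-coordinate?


y_new = y0 + d*sin(theta)
= 1.6 + 3.0*sin(143)
= 1.6 + 1.8054
= 3.4054


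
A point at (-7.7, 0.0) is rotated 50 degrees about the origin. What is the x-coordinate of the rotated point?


x' = x*cos(theta) - y*sin(theta)
cos(50 deg) = 0.6428, sin(50 deg) = 0.766
x' = -7.7 * 0.6428 - 0.0 * 0.766
= -4.9495 - 0.0
= -4.9495


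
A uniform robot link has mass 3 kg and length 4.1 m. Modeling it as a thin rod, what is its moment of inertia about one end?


I = (1/3) * m * L^2
= (1/3) * 3 * 4.1^2
= 0.333333 * 3 * 16.81
= 16.81 kg*m^2


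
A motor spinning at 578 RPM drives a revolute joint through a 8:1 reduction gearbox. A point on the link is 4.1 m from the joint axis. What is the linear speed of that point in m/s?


omega_motor = 578 * 2*pi/60 = 60.528 rad/s
omega_joint = omega_motor / 8 = 7.566 rad/s
v = omega_joint * r = 7.566 * 4.1
= 31.0206 m/s


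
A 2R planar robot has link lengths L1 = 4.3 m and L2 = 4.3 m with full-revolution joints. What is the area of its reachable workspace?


r_max = L1 + L2 = 8.6 m
r_min = |L1 - L2| = 0.0 m
Area = pi*(r_max^2 - r_min^2)
= pi*(73.96 - 0.0)
= pi * 73.96
= 232.3522 m^2
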